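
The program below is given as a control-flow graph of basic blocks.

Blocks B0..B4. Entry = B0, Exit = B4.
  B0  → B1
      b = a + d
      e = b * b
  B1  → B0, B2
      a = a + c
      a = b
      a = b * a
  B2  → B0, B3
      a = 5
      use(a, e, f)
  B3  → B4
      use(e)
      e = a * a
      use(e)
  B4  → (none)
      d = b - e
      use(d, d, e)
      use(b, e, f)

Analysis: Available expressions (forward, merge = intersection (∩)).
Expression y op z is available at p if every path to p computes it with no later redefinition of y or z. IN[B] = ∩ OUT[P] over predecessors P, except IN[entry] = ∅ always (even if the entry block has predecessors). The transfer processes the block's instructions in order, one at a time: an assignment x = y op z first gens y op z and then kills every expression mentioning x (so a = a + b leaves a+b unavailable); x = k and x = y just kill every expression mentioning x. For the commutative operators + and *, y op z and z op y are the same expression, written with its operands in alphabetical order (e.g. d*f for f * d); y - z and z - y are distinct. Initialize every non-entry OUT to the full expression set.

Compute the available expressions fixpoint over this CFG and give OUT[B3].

Fixpoint table:
  B0: | IN={} | OUT={a+d, b*b}
  B1: | IN={a+d, b*b} | OUT={b*b}
  B2: | IN={b*b} | OUT={b*b}
  B3: | IN={b*b} | OUT={a*a, b*b}
  B4: | IN={a*a, b*b} | OUT={a*a, b*b, b-e}

Merge at B3: IN[B3] = OUT[B2] = {b*b}
Applying B3's transfer function to that IN value gives OUT[B3] (row B3 above).

Answer: {a*a, b*b}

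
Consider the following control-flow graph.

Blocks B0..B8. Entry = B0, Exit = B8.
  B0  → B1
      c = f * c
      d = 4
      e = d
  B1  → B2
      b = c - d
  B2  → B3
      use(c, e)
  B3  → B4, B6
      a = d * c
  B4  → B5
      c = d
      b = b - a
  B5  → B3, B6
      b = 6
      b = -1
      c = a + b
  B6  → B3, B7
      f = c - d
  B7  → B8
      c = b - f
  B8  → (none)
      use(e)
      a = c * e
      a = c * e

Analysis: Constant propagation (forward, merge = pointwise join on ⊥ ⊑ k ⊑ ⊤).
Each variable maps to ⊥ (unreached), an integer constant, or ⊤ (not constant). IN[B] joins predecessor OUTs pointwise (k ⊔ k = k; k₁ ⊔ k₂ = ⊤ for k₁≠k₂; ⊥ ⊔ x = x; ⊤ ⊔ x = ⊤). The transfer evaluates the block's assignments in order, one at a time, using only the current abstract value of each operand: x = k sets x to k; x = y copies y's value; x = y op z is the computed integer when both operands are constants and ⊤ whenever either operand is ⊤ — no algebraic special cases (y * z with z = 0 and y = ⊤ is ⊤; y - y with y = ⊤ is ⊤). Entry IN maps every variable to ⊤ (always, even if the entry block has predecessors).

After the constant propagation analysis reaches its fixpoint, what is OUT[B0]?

Converged values:
  B0:  IN=(all ⊤)  OUT={d:4, e:4; rest ⊤}
  B1:  IN={d:4, e:4; rest ⊤}  OUT={d:4, e:4; rest ⊤}
  B2:  IN={d:4, e:4; rest ⊤}  OUT={d:4, e:4; rest ⊤}
  B3:  IN={d:4, e:4; rest ⊤}  OUT={d:4, e:4; rest ⊤}
  B4:  IN={d:4, e:4; rest ⊤}  OUT={c:4, d:4, e:4; rest ⊤}
  B5:  IN={c:4, d:4, e:4; rest ⊤}  OUT={b:-1, d:4, e:4; rest ⊤}
  B6:  IN={d:4, e:4; rest ⊤}  OUT={d:4, e:4; rest ⊤}
  B7:  IN={d:4, e:4; rest ⊤}  OUT={d:4, e:4; rest ⊤}
  B8:  IN={d:4, e:4; rest ⊤}  OUT={d:4, e:4; rest ⊤}

B0 is the boundary node: IN[B0] = {a: ⊤, b: ⊤, c: ⊤, d: ⊤, e: ⊤, f: ⊤}
Applying B0's transfer function to that IN value gives OUT[B0] (row B0 above).

Answer: {a: ⊤, b: ⊤, c: ⊤, d: 4, e: 4, f: ⊤}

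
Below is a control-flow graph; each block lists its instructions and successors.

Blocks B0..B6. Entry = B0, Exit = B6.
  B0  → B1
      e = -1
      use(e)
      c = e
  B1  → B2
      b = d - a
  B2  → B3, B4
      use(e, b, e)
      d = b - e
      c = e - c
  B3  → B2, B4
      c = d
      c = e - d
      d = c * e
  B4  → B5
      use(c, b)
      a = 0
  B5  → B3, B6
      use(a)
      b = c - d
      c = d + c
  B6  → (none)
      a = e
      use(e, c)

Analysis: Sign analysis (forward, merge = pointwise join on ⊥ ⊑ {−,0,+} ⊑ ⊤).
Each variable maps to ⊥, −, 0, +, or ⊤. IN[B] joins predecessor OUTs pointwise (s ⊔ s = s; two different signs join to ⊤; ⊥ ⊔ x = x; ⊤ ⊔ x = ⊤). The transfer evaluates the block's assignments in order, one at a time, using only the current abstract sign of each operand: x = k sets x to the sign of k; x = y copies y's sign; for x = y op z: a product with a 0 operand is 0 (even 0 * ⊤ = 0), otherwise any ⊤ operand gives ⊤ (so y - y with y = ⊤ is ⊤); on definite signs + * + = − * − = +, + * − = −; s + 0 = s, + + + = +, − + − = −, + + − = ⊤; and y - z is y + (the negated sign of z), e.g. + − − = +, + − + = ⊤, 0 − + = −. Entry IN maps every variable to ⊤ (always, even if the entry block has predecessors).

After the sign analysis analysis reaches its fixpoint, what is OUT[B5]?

Answer: {a: 0, b: ⊤, c: ⊤, d: ⊤, e: -, f: ⊤}

Working:
Converged values:
  B0:   IN=(all ⊤)   OUT={c:-, e:-; rest ⊤}
  B1:   IN={c:-, e:-; rest ⊤}   OUT={c:-, e:-; rest ⊤}
  B2:   IN={e:-; rest ⊤}   OUT={e:-; rest ⊤}
  B3:   IN={e:-; rest ⊤}   OUT={e:-; rest ⊤}
  B4:   IN={e:-; rest ⊤}   OUT={a:0, e:-; rest ⊤}
  B5:   IN={a:0, e:-; rest ⊤}   OUT={a:0, e:-; rest ⊤}
  B6:   IN={a:0, e:-; rest ⊤}   OUT={a:-, e:-; rest ⊤}

Merge at B5: IN[B5] = OUT[B4] = {a: 0, b: ⊤, c: ⊤, d: ⊤, e: -, f: ⊤}
Applying B5's transfer function to that IN value gives OUT[B5] (row B5 above).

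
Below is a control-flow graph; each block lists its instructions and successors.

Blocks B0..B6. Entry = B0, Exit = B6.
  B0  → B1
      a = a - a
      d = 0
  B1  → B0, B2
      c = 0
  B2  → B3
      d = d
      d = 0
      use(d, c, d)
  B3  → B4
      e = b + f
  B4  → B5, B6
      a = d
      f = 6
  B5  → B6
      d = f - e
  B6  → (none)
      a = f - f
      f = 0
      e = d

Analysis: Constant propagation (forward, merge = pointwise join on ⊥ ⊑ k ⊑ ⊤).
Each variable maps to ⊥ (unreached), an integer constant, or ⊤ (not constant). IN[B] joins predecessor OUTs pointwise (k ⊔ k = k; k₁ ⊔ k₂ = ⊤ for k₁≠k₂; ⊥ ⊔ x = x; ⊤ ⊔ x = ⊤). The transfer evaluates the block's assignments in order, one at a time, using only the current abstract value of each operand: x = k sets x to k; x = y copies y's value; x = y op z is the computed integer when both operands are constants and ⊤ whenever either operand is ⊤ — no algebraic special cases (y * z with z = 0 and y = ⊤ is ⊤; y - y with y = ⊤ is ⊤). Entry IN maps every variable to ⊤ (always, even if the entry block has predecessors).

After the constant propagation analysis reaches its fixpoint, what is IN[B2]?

Converged values:
  B0:  IN=(all ⊤)  OUT={d:0; rest ⊤}
  B1:  IN={d:0; rest ⊤}  OUT={c:0, d:0; rest ⊤}
  B2:  IN={c:0, d:0; rest ⊤}  OUT={c:0, d:0; rest ⊤}
  B3:  IN={c:0, d:0; rest ⊤}  OUT={c:0, d:0; rest ⊤}
  B4:  IN={c:0, d:0; rest ⊤}  OUT={a:0, c:0, d:0, f:6; rest ⊤}
  B5:  IN={a:0, c:0, d:0, f:6; rest ⊤}  OUT={a:0, c:0, f:6; rest ⊤}
  B6:  IN={a:0, c:0, f:6; rest ⊤}  OUT={a:0, c:0, f:0; rest ⊤}

Merge at B2: IN[B2] = OUT[B1] = {a: ⊤, b: ⊤, c: 0, d: 0, e: ⊤, f: ⊤}

Answer: {a: ⊤, b: ⊤, c: 0, d: 0, e: ⊤, f: ⊤}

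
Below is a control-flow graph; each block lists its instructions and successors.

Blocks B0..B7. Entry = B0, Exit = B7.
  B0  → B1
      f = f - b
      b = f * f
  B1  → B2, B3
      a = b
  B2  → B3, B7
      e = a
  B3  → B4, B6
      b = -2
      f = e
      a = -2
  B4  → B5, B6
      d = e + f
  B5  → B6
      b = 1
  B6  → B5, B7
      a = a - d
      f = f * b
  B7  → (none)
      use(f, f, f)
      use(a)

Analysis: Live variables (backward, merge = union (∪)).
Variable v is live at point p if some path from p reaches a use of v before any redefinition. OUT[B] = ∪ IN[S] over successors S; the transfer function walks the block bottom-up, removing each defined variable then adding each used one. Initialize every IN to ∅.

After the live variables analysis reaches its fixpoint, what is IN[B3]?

Answer: {d, e}

Trace:
Fixpoint table:
  B0: | IN={b, d, e, f} | OUT={b, d, e, f}
  B1: | IN={b, d, e, f} | OUT={a, d, e, f}
  B2: | IN={a, d, f} | OUT={a, d, e, f}
  B3: | IN={d, e} | OUT={a, b, d, e, f}
  B4: | IN={a, b, e, f} | OUT={a, b, d, f}
  B5: | IN={a, d, f} | OUT={a, b, d, f}
  B6: | IN={a, b, d, f} | OUT={a, d, f}
  B7: | IN={a, f} | OUT={}

Merge at B3: OUT[B3] = IN[B4] ⊔ IN[B6] = {a, b, d, e, f}
Applying B3's transfer function to that OUT value gives IN[B3] (row B3 above).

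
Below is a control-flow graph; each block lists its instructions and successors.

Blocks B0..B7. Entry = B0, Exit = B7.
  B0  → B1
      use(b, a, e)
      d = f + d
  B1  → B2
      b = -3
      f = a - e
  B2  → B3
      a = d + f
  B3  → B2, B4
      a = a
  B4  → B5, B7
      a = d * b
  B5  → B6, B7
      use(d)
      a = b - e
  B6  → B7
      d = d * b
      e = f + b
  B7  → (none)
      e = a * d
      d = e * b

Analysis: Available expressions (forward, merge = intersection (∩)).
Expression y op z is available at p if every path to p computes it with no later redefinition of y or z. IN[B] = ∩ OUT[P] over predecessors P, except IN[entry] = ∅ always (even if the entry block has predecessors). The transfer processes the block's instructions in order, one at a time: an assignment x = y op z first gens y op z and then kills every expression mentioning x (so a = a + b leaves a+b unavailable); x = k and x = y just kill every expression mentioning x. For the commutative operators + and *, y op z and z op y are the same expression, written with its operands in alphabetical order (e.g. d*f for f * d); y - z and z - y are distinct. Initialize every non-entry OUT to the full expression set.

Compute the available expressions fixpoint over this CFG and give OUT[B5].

Answer: {b*d, b-e, d+f}

Trace:
Converged values:
  B0:   IN={}   OUT={}
  B1:   IN={}   OUT={a-e}
  B2:   IN={}   OUT={d+f}
  B3:   IN={d+f}   OUT={d+f}
  B4:   IN={d+f}   OUT={b*d, d+f}
  B5:   IN={b*d, d+f}   OUT={b*d, b-e, d+f}
  B6:   IN={b*d, b-e, d+f}   OUT={b+f}
  B7:   IN={}   OUT={b*e}

Merge at B5: IN[B5] = OUT[B4] = {b*d, d+f}
Applying B5's transfer function to that IN value gives OUT[B5] (row B5 above).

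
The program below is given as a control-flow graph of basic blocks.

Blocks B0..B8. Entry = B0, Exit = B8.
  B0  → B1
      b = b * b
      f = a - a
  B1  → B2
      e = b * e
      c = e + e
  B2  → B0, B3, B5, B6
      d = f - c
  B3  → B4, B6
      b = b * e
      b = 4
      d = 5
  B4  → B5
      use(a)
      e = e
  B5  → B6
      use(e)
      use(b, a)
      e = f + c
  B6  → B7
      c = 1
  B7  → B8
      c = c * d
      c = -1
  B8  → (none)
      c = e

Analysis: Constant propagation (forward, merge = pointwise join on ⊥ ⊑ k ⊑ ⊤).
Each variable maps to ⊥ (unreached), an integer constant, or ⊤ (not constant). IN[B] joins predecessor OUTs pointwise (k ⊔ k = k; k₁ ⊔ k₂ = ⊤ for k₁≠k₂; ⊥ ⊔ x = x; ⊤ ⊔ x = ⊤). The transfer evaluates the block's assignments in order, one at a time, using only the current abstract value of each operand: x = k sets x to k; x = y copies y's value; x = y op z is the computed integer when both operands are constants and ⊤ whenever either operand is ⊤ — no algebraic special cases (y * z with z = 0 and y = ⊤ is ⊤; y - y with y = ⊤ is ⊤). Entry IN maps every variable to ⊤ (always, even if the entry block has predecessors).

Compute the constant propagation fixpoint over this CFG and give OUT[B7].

Per-block solution:
  B0:   IN=(all ⊤)   OUT=(all ⊤)
  B1:   IN=(all ⊤)   OUT=(all ⊤)
  B2:   IN=(all ⊤)   OUT=(all ⊤)
  B3:   IN=(all ⊤)   OUT={b:4, d:5; rest ⊤}
  B4:   IN={b:4, d:5; rest ⊤}   OUT={b:4, d:5; rest ⊤}
  B5:   IN=(all ⊤)   OUT=(all ⊤)
  B6:   IN=(all ⊤)   OUT={c:1; rest ⊤}
  B7:   IN={c:1; rest ⊤}   OUT={c:-1; rest ⊤}
  B8:   IN={c:-1; rest ⊤}   OUT=(all ⊤)

Merge at B7: IN[B7] = OUT[B6] = {a: ⊤, b: ⊤, c: 1, d: ⊤, e: ⊤, f: ⊤}
Applying B7's transfer function to that IN value gives OUT[B7] (row B7 above).

Answer: {a: ⊤, b: ⊤, c: -1, d: ⊤, e: ⊤, f: ⊤}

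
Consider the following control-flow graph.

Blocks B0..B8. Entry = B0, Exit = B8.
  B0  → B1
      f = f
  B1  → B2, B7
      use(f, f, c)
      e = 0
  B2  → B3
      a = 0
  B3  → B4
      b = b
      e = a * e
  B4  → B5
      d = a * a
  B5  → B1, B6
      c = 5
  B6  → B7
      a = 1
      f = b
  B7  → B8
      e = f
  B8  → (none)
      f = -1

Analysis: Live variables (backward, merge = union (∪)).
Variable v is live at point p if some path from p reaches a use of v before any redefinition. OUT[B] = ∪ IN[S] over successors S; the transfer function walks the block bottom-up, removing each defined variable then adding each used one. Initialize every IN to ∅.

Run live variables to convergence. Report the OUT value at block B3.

Per-block solution:
  B0:  IN={b, c, f}  OUT={b, c, f}
  B1:  IN={b, c, f}  OUT={b, e, f}
  B2:  IN={b, e, f}  OUT={a, b, e, f}
  B3:  IN={a, b, e, f}  OUT={a, b, f}
  B4:  IN={a, b, f}  OUT={b, f}
  B5:  IN={b, f}  OUT={b, c, f}
  B6:  IN={b}  OUT={f}
  B7:  IN={f}  OUT={}
  B8:  IN={}  OUT={}

Merge at B3: OUT[B3] = IN[B4] = {a, b, f}

Answer: {a, b, f}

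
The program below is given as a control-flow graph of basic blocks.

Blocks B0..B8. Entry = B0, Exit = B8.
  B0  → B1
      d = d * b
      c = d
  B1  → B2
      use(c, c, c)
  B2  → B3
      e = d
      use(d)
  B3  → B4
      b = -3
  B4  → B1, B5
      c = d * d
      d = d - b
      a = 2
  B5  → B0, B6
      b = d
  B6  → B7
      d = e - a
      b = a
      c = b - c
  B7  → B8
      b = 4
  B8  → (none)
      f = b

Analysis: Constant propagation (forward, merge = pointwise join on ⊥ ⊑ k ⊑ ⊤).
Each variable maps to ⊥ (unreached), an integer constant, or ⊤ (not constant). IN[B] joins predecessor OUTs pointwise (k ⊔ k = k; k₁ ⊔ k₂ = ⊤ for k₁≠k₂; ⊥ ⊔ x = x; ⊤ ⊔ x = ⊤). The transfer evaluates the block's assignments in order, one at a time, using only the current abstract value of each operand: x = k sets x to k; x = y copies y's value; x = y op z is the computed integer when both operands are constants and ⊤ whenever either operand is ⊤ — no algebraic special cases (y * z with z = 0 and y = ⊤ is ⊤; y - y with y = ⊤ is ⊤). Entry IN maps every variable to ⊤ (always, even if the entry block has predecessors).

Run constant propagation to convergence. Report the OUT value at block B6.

Fixpoint table:
  B0:   IN=(all ⊤)   OUT=(all ⊤)
  B1:   IN=(all ⊤)   OUT=(all ⊤)
  B2:   IN=(all ⊤)   OUT=(all ⊤)
  B3:   IN=(all ⊤)   OUT={b:-3; rest ⊤}
  B4:   IN={b:-3; rest ⊤}   OUT={a:2, b:-3; rest ⊤}
  B5:   IN={a:2, b:-3; rest ⊤}   OUT={a:2; rest ⊤}
  B6:   IN={a:2; rest ⊤}   OUT={a:2, b:2; rest ⊤}
  B7:   IN={a:2, b:2; rest ⊤}   OUT={a:2, b:4; rest ⊤}
  B8:   IN={a:2, b:4; rest ⊤}   OUT={a:2, b:4, f:4; rest ⊤}

Merge at B6: IN[B6] = OUT[B5] = {a: 2, b: ⊤, c: ⊤, d: ⊤, e: ⊤, f: ⊤}
Applying B6's transfer function to that IN value gives OUT[B6] (row B6 above).

Answer: {a: 2, b: 2, c: ⊤, d: ⊤, e: ⊤, f: ⊤}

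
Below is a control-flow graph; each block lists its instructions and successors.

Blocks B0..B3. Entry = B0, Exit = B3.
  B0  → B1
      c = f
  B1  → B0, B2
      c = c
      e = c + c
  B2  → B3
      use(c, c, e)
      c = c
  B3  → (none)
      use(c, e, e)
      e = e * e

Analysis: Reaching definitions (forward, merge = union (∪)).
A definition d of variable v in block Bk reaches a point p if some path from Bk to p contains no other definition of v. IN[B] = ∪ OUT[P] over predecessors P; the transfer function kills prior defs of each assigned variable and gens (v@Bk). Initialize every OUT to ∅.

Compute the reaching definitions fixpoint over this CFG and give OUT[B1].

Answer: {c@B1, e@B1}

Trace:
Per-block solution:
  B0:  IN={c@B1, e@B1}  OUT={c@B0, e@B1}
  B1:  IN={c@B0, e@B1}  OUT={c@B1, e@B1}
  B2:  IN={c@B1, e@B1}  OUT={c@B2, e@B1}
  B3:  IN={c@B2, e@B1}  OUT={c@B2, e@B3}

Merge at B1: IN[B1] = OUT[B0] = {c@B0, e@B1}
Applying B1's transfer function to that IN value gives OUT[B1] (row B1 above).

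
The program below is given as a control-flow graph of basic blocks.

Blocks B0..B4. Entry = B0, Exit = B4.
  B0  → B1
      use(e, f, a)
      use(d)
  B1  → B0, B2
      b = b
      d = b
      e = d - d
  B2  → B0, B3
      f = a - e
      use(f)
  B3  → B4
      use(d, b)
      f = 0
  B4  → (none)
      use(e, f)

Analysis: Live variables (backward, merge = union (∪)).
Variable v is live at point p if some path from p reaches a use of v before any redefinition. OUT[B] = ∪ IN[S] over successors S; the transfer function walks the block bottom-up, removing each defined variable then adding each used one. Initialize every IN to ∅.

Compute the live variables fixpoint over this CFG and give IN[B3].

Answer: {b, d, e}

Working:
Converged values:
  B0:  IN={a, b, d, e, f}  OUT={a, b, f}
  B1:  IN={a, b, f}  OUT={a, b, d, e, f}
  B2:  IN={a, b, d, e}  OUT={a, b, d, e, f}
  B3:  IN={b, d, e}  OUT={e, f}
  B4:  IN={e, f}  OUT={}

Merge at B3: OUT[B3] = IN[B4] = {e, f}
Applying B3's transfer function to that OUT value gives IN[B3] (row B3 above).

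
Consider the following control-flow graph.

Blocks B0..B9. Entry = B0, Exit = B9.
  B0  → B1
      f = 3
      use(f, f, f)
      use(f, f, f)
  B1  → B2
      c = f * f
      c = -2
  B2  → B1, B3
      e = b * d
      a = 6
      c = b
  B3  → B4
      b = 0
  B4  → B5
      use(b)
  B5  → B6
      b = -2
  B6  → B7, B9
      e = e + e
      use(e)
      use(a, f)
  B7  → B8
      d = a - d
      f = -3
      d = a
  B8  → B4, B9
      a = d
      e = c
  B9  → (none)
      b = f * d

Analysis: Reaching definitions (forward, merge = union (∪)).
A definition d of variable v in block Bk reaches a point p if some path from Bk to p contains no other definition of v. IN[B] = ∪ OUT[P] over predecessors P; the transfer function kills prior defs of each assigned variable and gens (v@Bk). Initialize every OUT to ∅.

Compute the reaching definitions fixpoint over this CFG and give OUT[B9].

Answer: {a@B2, a@B8, b@B9, c@B2, d@B7, e@B6, e@B8, f@B0, f@B7}

Working:
Fixpoint table:
  B0:   IN={}   OUT={f@B0}
  B1:   IN={a@B2, c@B2, e@B2, f@B0}   OUT={a@B2, c@B1, e@B2, f@B0}
  B2:   IN={a@B2, c@B1, e@B2, f@B0}   OUT={a@B2, c@B2, e@B2, f@B0}
  B3:   IN={a@B2, c@B2, e@B2, f@B0}   OUT={a@B2, b@B3, c@B2, e@B2, f@B0}
  B4:   IN={a@B2, a@B8, b@B3, b@B5, c@B2, d@B7, e@B2, e@B8, f@B0, f@B7}   OUT={a@B2, a@B8, b@B3, b@B5, c@B2, d@B7, e@B2, e@B8, f@B0, f@B7}
  B5:   IN={a@B2, a@B8, b@B3, b@B5, c@B2, d@B7, e@B2, e@B8, f@B0, f@B7}   OUT={a@B2, a@B8, b@B5, c@B2, d@B7, e@B2, e@B8, f@B0, f@B7}
  B6:   IN={a@B2, a@B8, b@B5, c@B2, d@B7, e@B2, e@B8, f@B0, f@B7}   OUT={a@B2, a@B8, b@B5, c@B2, d@B7, e@B6, f@B0, f@B7}
  B7:   IN={a@B2, a@B8, b@B5, c@B2, d@B7, e@B6, f@B0, f@B7}   OUT={a@B2, a@B8, b@B5, c@B2, d@B7, e@B6, f@B7}
  B8:   IN={a@B2, a@B8, b@B5, c@B2, d@B7, e@B6, f@B7}   OUT={a@B8, b@B5, c@B2, d@B7, e@B8, f@B7}
  B9:   IN={a@B2, a@B8, b@B5, c@B2, d@B7, e@B6, e@B8, f@B0, f@B7}   OUT={a@B2, a@B8, b@B9, c@B2, d@B7, e@B6, e@B8, f@B0, f@B7}

Merge at B9: IN[B9] = OUT[B6] ⊔ OUT[B8] = {a@B2, a@B8, b@B5, c@B2, d@B7, e@B6, e@B8, f@B0, f@B7}
Applying B9's transfer function to that IN value gives OUT[B9] (row B9 above).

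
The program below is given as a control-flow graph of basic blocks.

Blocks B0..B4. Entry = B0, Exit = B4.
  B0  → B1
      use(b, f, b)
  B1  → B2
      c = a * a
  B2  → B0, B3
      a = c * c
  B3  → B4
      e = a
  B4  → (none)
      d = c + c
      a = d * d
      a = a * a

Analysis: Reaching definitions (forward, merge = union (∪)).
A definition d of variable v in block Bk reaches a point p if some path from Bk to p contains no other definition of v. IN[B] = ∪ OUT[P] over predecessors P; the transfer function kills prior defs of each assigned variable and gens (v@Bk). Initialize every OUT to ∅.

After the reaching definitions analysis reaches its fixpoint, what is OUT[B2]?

Per-block solution:
  B0:   IN={a@B2, c@B1}   OUT={a@B2, c@B1}
  B1:   IN={a@B2, c@B1}   OUT={a@B2, c@B1}
  B2:   IN={a@B2, c@B1}   OUT={a@B2, c@B1}
  B3:   IN={a@B2, c@B1}   OUT={a@B2, c@B1, e@B3}
  B4:   IN={a@B2, c@B1, e@B3}   OUT={a@B4, c@B1, d@B4, e@B3}

Merge at B2: IN[B2] = OUT[B1] = {a@B2, c@B1}
Applying B2's transfer function to that IN value gives OUT[B2] (row B2 above).

Answer: {a@B2, c@B1}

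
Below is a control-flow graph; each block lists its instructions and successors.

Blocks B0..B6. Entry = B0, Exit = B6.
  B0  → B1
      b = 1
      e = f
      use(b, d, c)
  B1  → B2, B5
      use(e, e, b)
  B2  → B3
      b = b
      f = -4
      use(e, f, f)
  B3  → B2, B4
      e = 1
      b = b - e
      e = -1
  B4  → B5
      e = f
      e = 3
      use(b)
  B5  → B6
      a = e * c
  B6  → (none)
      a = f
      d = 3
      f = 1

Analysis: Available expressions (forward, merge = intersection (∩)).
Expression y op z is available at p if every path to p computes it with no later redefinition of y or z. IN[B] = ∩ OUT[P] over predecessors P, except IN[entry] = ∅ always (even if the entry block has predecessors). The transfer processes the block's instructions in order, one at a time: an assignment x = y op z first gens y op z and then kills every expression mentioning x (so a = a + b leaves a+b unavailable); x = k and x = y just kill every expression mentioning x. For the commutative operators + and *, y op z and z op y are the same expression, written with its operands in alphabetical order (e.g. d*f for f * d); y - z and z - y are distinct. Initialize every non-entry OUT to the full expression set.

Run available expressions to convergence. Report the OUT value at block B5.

Fixpoint table:
  B0: | IN={} | OUT={}
  B1: | IN={} | OUT={}
  B2: | IN={} | OUT={}
  B3: | IN={} | OUT={}
  B4: | IN={} | OUT={}
  B5: | IN={} | OUT={c*e}
  B6: | IN={c*e} | OUT={c*e}

Merge at B5: IN[B5] = OUT[B1] ∩ OUT[B4] = {}
Applying B5's transfer function to that IN value gives OUT[B5] (row B5 above).

Answer: {c*e}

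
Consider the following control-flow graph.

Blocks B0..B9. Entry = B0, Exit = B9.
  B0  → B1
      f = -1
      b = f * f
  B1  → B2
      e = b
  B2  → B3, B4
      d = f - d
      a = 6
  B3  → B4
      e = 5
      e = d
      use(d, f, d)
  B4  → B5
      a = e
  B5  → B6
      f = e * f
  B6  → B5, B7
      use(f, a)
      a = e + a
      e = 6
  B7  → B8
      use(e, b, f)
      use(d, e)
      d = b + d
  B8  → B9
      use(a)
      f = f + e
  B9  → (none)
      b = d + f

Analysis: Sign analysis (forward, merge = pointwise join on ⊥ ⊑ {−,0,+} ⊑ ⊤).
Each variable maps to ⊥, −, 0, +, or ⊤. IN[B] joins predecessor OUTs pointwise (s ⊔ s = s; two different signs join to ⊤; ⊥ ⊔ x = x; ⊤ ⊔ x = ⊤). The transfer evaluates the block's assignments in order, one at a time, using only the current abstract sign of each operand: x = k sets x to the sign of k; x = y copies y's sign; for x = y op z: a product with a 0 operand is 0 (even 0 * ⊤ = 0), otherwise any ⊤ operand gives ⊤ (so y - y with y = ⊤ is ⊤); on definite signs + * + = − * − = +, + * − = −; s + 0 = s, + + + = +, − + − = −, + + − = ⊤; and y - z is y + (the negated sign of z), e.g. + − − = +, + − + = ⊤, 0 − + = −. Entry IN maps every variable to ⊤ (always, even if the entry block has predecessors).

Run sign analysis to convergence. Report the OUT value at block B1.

Answer: {a: ⊤, b: +, c: ⊤, d: ⊤, e: +, f: -}

Trace:
Fixpoint table:
  B0:   IN=(all ⊤)   OUT={b:+, f:-; rest ⊤}
  B1:   IN={b:+, f:-; rest ⊤}   OUT={b:+, e:+, f:-; rest ⊤}
  B2:   IN={b:+, e:+, f:-; rest ⊤}   OUT={a:+, b:+, e:+, f:-; rest ⊤}
  B3:   IN={a:+, b:+, e:+, f:-; rest ⊤}   OUT={a:+, b:+, f:-; rest ⊤}
  B4:   IN={a:+, b:+, f:-; rest ⊤}   OUT={b:+, f:-; rest ⊤}
  B5:   IN={b:+; rest ⊤}   OUT={b:+; rest ⊤}
  B6:   IN={b:+; rest ⊤}   OUT={b:+, e:+; rest ⊤}
  B7:   IN={b:+, e:+; rest ⊤}   OUT={b:+, e:+; rest ⊤}
  B8:   IN={b:+, e:+; rest ⊤}   OUT={b:+, e:+; rest ⊤}
  B9:   IN={b:+, e:+; rest ⊤}   OUT={e:+; rest ⊤}

Merge at B1: IN[B1] = OUT[B0] = {a: ⊤, b: +, c: ⊤, d: ⊤, e: ⊤, f: -}
Applying B1's transfer function to that IN value gives OUT[B1] (row B1 above).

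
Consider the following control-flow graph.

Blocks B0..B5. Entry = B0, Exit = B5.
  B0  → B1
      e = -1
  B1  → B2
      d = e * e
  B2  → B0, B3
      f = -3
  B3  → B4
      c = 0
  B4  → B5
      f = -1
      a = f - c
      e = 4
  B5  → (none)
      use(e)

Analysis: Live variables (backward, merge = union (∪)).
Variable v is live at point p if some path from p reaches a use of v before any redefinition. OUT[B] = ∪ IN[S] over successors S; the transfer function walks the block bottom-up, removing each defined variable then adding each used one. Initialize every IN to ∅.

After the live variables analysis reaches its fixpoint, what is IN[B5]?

Per-block solution:
  B0:   IN={}   OUT={e}
  B1:   IN={e}   OUT={}
  B2:   IN={}   OUT={}
  B3:   IN={}   OUT={c}
  B4:   IN={c}   OUT={e}
  B5:   IN={e}   OUT={}

B5 is the boundary node: OUT[B5] = {}
Applying B5's transfer function to that OUT value gives IN[B5] (row B5 above).

Answer: {e}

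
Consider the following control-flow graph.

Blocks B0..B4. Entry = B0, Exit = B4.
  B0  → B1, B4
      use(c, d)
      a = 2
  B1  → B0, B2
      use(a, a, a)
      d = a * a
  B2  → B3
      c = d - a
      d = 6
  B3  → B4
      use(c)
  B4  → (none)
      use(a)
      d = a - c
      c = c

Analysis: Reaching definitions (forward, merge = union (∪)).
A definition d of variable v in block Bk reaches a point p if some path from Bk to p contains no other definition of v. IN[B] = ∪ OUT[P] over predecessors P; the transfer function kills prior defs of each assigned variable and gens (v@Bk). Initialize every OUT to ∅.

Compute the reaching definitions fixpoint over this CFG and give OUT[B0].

Fixpoint table:
  B0:  IN={a@B0, d@B1}  OUT={a@B0, d@B1}
  B1:  IN={a@B0, d@B1}  OUT={a@B0, d@B1}
  B2:  IN={a@B0, d@B1}  OUT={a@B0, c@B2, d@B2}
  B3:  IN={a@B0, c@B2, d@B2}  OUT={a@B0, c@B2, d@B2}
  B4:  IN={a@B0, c@B2, d@B1, d@B2}  OUT={a@B0, c@B4, d@B4}

Merge at B0 (entry node, so the boundary value {} is joined with the incoming edge(s)): IN[B0] = {} ⊔ OUT[B1] = {a@B0, d@B1}
Applying B0's transfer function to that IN value gives OUT[B0] (row B0 above).

Answer: {a@B0, d@B1}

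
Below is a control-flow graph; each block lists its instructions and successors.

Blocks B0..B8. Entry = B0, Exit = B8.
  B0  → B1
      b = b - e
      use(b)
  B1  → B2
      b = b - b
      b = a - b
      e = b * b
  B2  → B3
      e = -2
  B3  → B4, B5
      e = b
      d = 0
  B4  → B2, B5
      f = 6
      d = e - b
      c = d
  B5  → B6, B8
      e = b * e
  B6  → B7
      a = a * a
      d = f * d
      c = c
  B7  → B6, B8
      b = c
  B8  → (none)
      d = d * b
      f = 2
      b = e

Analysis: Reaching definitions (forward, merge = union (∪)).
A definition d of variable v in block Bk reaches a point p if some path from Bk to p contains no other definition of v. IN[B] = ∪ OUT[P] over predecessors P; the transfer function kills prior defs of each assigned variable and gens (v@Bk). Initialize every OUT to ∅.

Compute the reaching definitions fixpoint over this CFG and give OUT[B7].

Converged values:
  B0:  IN={}  OUT={b@B0}
  B1:  IN={b@B0}  OUT={b@B1, e@B1}
  B2:  IN={b@B1, c@B4, d@B4, e@B1, e@B3, f@B4}  OUT={b@B1, c@B4, d@B4, e@B2, f@B4}
  B3:  IN={b@B1, c@B4, d@B4, e@B2, f@B4}  OUT={b@B1, c@B4, d@B3, e@B3, f@B4}
  B4:  IN={b@B1, c@B4, d@B3, e@B3, f@B4}  OUT={b@B1, c@B4, d@B4, e@B3, f@B4}
  B5:  IN={b@B1, c@B4, d@B3, d@B4, e@B3, f@B4}  OUT={b@B1, c@B4, d@B3, d@B4, e@B5, f@B4}
  B6:  IN={a@B6, b@B1, b@B7, c@B4, c@B6, d@B3, d@B4, d@B6, e@B5, f@B4}  OUT={a@B6, b@B1, b@B7, c@B6, d@B6, e@B5, f@B4}
  B7:  IN={a@B6, b@B1, b@B7, c@B6, d@B6, e@B5, f@B4}  OUT={a@B6, b@B7, c@B6, d@B6, e@B5, f@B4}
  B8:  IN={a@B6, b@B1, b@B7, c@B4, c@B6, d@B3, d@B4, d@B6, e@B5, f@B4}  OUT={a@B6, b@B8, c@B4, c@B6, d@B8, e@B5, f@B8}

Merge at B7: IN[B7] = OUT[B6] = {a@B6, b@B1, b@B7, c@B6, d@B6, e@B5, f@B4}
Applying B7's transfer function to that IN value gives OUT[B7] (row B7 above).

Answer: {a@B6, b@B7, c@B6, d@B6, e@B5, f@B4}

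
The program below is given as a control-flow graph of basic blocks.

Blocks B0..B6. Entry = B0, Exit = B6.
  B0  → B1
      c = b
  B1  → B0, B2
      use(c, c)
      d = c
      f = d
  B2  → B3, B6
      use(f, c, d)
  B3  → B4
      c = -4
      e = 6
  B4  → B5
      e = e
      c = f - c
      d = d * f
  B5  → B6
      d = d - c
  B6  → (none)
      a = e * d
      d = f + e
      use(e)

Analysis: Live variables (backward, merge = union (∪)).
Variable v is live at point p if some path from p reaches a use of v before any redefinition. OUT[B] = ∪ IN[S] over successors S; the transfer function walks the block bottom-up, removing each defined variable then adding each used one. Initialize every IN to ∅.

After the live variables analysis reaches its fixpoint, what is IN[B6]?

Fixpoint table:
  B0: | IN={b, e} | OUT={b, c, e}
  B1: | IN={b, c, e} | OUT={b, c, d, e, f}
  B2: | IN={c, d, e, f} | OUT={d, e, f}
  B3: | IN={d, f} | OUT={c, d, e, f}
  B4: | IN={c, d, e, f} | OUT={c, d, e, f}
  B5: | IN={c, d, e, f} | OUT={d, e, f}
  B6: | IN={d, e, f} | OUT={}

B6 is the boundary node: OUT[B6] = {}
Applying B6's transfer function to that OUT value gives IN[B6] (row B6 above).

Answer: {d, e, f}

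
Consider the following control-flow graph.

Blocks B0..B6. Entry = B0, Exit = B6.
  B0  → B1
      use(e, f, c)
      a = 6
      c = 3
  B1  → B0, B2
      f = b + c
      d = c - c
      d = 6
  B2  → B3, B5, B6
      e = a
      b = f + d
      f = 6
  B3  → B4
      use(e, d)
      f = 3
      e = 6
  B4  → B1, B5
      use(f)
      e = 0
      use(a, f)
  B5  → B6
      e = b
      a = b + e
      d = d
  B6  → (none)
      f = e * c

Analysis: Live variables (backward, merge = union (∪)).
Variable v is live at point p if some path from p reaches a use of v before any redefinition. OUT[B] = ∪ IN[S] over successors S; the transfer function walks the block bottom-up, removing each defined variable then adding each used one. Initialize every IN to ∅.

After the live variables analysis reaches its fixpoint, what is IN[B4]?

Answer: {a, b, c, d, f}

Working:
Fixpoint table:
  B0:  IN={b, c, e, f}  OUT={a, b, c, e}
  B1:  IN={a, b, c, e}  OUT={a, b, c, d, e, f}
  B2:  IN={a, c, d, f}  OUT={a, b, c, d, e}
  B3:  IN={a, b, c, d, e}  OUT={a, b, c, d, f}
  B4:  IN={a, b, c, d, f}  OUT={a, b, c, d, e}
  B5:  IN={b, c, d}  OUT={c, e}
  B6:  IN={c, e}  OUT={}

Merge at B4: OUT[B4] = IN[B1] ⊔ IN[B5] = {a, b, c, d, e}
Applying B4's transfer function to that OUT value gives IN[B4] (row B4 above).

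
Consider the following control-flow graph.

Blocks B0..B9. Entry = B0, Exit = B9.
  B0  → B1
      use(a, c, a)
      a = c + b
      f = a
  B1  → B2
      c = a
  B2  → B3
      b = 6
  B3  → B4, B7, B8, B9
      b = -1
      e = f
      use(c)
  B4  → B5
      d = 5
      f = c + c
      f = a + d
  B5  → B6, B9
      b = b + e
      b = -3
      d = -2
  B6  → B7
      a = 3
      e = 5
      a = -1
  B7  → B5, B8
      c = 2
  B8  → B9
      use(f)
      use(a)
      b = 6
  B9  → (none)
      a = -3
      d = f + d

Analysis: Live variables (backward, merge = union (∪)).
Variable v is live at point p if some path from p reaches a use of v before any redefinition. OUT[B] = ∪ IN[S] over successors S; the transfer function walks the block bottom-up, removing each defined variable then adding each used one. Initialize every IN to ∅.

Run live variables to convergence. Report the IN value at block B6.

Answer: {b, d, f}

Derivation:
Per-block solution:
  B0: | IN={a, b, c, d} | OUT={a, d, f}
  B1: | IN={a, d, f} | OUT={a, c, d, f}
  B2: | IN={a, c, d, f} | OUT={a, c, d, f}
  B3: | IN={a, c, d, f} | OUT={a, b, c, d, e, f}
  B4: | IN={a, b, c, e} | OUT={b, e, f}
  B5: | IN={b, e, f} | OUT={b, d, f}
  B6: | IN={b, d, f} | OUT={a, b, d, e, f}
  B7: | IN={a, b, d, e, f} | OUT={a, b, d, e, f}
  B8: | IN={a, d, f} | OUT={d, f}
  B9: | IN={d, f} | OUT={}

Merge at B6: OUT[B6] = IN[B7] = {a, b, d, e, f}
Applying B6's transfer function to that OUT value gives IN[B6] (row B6 above).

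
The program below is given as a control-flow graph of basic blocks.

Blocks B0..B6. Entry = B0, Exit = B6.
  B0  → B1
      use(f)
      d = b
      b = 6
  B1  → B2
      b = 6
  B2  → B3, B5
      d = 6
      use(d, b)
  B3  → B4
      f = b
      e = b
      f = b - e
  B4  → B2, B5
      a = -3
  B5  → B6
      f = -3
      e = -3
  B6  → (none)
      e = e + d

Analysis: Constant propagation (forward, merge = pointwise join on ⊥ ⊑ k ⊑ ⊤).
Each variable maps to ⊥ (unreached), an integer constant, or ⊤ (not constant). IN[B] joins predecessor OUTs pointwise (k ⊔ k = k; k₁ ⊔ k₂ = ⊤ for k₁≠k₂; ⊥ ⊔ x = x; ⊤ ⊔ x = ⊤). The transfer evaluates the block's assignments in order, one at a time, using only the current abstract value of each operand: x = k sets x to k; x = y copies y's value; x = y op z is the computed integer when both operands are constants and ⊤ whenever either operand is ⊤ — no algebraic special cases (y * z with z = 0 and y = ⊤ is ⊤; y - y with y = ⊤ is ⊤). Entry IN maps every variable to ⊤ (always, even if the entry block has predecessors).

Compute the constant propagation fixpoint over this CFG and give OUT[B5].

Answer: {a: ⊤, b: 6, c: ⊤, d: 6, e: -3, f: -3}

Trace:
Converged values:
  B0:   IN=(all ⊤)   OUT={b:6; rest ⊤}
  B1:   IN={b:6; rest ⊤}   OUT={b:6; rest ⊤}
  B2:   IN={b:6; rest ⊤}   OUT={b:6, d:6; rest ⊤}
  B3:   IN={b:6, d:6; rest ⊤}   OUT={b:6, d:6, e:6, f:0; rest ⊤}
  B4:   IN={b:6, d:6, e:6, f:0; rest ⊤}   OUT={a:-3, b:6, d:6, e:6, f:0; rest ⊤}
  B5:   IN={b:6, d:6; rest ⊤}   OUT={b:6, d:6, e:-3, f:-3; rest ⊤}
  B6:   IN={b:6, d:6, e:-3, f:-3; rest ⊤}   OUT={b:6, d:6, e:3, f:-3; rest ⊤}

Merge at B5: IN[B5] = OUT[B2] ⊔ OUT[B4] = {a: ⊤, b: 6, c: ⊤, d: 6, e: ⊤, f: ⊤}
Applying B5's transfer function to that IN value gives OUT[B5] (row B5 above).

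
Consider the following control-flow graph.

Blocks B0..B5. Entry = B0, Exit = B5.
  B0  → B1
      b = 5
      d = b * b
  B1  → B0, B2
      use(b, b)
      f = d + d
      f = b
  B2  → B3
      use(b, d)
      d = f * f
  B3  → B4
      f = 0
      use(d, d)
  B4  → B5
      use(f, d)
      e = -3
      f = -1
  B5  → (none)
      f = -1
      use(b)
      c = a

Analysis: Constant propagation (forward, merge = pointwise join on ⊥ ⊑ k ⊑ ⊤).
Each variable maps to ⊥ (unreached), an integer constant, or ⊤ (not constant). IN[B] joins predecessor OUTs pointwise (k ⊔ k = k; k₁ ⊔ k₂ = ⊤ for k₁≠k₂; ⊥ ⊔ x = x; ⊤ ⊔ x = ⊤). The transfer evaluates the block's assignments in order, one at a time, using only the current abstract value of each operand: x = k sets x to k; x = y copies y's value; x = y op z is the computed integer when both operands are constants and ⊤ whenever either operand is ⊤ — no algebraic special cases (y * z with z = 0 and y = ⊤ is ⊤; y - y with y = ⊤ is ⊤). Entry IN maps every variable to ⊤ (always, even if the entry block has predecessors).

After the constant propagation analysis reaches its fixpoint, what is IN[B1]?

Fixpoint table:
  B0: | IN=(all ⊤) | OUT={b:5, d:25; rest ⊤}
  B1: | IN={b:5, d:25; rest ⊤} | OUT={b:5, d:25, f:5; rest ⊤}
  B2: | IN={b:5, d:25, f:5; rest ⊤} | OUT={b:5, d:25, f:5; rest ⊤}
  B3: | IN={b:5, d:25, f:5; rest ⊤} | OUT={b:5, d:25, f:0; rest ⊤}
  B4: | IN={b:5, d:25, f:0; rest ⊤} | OUT={b:5, d:25, e:-3, f:-1; rest ⊤}
  B5: | IN={b:5, d:25, e:-3, f:-1; rest ⊤} | OUT={b:5, d:25, e:-3, f:-1; rest ⊤}

Merge at B1: IN[B1] = OUT[B0] = {a: ⊤, b: 5, c: ⊤, d: 25, e: ⊤, f: ⊤}

Answer: {a: ⊤, b: 5, c: ⊤, d: 25, e: ⊤, f: ⊤}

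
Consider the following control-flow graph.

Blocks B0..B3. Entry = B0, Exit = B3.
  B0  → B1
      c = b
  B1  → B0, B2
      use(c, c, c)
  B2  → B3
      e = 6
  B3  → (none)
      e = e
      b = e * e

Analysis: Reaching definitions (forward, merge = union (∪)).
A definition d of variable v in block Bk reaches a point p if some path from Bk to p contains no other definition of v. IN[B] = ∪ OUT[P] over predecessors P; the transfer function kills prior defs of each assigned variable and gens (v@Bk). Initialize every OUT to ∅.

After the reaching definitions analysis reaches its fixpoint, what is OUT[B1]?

Answer: {c@B0}

Working:
Per-block solution:
  B0: | IN={c@B0} | OUT={c@B0}
  B1: | IN={c@B0} | OUT={c@B0}
  B2: | IN={c@B0} | OUT={c@B0, e@B2}
  B3: | IN={c@B0, e@B2} | OUT={b@B3, c@B0, e@B3}

Merge at B1: IN[B1] = OUT[B0] = {c@B0}
Applying B1's transfer function to that IN value gives OUT[B1] (row B1 above).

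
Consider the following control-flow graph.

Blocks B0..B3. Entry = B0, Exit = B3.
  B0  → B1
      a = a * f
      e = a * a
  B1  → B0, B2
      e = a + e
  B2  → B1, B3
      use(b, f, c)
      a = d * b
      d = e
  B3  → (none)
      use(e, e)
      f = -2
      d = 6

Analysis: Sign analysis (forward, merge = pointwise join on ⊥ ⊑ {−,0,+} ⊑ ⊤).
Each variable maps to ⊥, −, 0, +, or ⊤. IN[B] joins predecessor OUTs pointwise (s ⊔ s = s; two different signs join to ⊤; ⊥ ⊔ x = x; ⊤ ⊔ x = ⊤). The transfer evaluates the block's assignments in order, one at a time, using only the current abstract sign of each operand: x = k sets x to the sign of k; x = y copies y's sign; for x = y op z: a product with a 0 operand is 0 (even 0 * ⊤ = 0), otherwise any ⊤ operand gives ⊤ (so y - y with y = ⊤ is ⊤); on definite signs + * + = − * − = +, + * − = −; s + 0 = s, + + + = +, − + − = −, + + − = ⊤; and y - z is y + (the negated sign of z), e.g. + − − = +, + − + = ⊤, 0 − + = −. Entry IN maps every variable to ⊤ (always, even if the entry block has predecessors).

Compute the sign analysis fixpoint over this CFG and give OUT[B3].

Per-block solution:
  B0:  IN=(all ⊤)  OUT=(all ⊤)
  B1:  IN=(all ⊤)  OUT=(all ⊤)
  B2:  IN=(all ⊤)  OUT=(all ⊤)
  B3:  IN=(all ⊤)  OUT={d:+, f:-; rest ⊤}

Merge at B3: IN[B3] = OUT[B2] = {a: ⊤, b: ⊤, c: ⊤, d: ⊤, e: ⊤, f: ⊤}
Applying B3's transfer function to that IN value gives OUT[B3] (row B3 above).

Answer: {a: ⊤, b: ⊤, c: ⊤, d: +, e: ⊤, f: -}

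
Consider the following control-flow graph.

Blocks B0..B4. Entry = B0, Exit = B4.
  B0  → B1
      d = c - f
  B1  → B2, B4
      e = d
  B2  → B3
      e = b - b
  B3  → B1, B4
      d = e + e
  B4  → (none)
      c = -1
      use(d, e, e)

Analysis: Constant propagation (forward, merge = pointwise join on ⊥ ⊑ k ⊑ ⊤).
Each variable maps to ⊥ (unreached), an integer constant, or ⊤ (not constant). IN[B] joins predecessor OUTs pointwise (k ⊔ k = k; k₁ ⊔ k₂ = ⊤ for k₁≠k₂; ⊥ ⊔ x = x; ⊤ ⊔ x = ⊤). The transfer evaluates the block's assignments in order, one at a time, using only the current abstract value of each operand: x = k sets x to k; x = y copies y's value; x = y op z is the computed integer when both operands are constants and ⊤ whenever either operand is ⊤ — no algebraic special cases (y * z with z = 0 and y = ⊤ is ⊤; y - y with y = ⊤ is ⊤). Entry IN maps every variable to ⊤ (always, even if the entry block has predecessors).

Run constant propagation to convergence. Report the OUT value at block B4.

Per-block solution:
  B0: | IN=(all ⊤) | OUT=(all ⊤)
  B1: | IN=(all ⊤) | OUT=(all ⊤)
  B2: | IN=(all ⊤) | OUT=(all ⊤)
  B3: | IN=(all ⊤) | OUT=(all ⊤)
  B4: | IN=(all ⊤) | OUT={c:-1; rest ⊤}

Merge at B4: IN[B4] = OUT[B1] ⊔ OUT[B3] = {a: ⊤, b: ⊤, c: ⊤, d: ⊤, e: ⊤, f: ⊤}
Applying B4's transfer function to that IN value gives OUT[B4] (row B4 above).

Answer: {a: ⊤, b: ⊤, c: -1, d: ⊤, e: ⊤, f: ⊤}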